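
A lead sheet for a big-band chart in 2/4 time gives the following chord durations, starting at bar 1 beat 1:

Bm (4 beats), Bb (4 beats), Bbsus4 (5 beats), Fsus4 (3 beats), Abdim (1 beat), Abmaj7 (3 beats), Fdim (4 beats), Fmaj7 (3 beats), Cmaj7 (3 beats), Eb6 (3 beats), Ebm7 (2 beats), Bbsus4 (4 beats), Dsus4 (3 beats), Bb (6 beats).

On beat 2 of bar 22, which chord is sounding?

Bb

Beat 2 of bar 22 is beat (22−1)×2 + 2 = 44 overall.
Running totals: Bm ends at 4, Bb ends at 8, Bbsus4 ends at 13, Fsus4 ends at 16, Abdim ends at 17, Abmaj7 ends at 20, Fdim ends at 24, Fmaj7 ends at 27, Cmaj7 ends at 30, Eb6 ends at 33, Ebm7 ends at 35, Bbsus4 ends at 39, Dsus4 ends at 42, Bb ends at 48.
Beat 44 falls within Bb.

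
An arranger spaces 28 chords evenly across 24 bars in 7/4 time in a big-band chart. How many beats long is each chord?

6 beats

24 bars × 7 beats/bar = 168 beats total.
168 beats ÷ 28 chords = 6 beats per chord.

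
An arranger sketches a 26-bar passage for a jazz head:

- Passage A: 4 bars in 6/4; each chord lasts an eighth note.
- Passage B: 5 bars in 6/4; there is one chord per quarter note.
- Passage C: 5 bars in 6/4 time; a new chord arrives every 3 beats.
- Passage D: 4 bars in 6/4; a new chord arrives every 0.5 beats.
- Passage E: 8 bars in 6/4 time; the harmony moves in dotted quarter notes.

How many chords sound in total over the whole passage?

A: 4·6 = 24 beats, 24/0.5 = 48 chords.
B: 5·6 = 30 beats, 30/1 = 30 chords.
C: 5·6 = 30 beats, 30/3 = 10 chords.
D: 4·6 = 24 beats, 24/0.5 = 48 chords.
E: 8·6 = 48 beats, 48/1.5 = 32 chords.
Total: 48 + 30 + 10 + 48 + 32 = 168.

168 chords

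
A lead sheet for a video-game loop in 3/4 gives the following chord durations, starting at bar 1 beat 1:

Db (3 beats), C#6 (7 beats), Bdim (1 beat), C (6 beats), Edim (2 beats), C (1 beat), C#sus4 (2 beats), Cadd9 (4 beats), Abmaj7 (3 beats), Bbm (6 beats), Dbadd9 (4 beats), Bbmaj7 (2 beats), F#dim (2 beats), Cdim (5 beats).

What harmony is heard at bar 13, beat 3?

Dbadd9

Beat 3 of bar 13 is beat (13−1)×3 + 3 = 39 overall.
Running totals: Db ends at 3, C#6 ends at 10, Bdim ends at 11, C ends at 17, Edim ends at 19, C ends at 20, C#sus4 ends at 22, Cadd9 ends at 26, Abmaj7 ends at 29, Bbm ends at 35, Dbadd9 ends at 39.
Beat 39 falls within Dbadd9.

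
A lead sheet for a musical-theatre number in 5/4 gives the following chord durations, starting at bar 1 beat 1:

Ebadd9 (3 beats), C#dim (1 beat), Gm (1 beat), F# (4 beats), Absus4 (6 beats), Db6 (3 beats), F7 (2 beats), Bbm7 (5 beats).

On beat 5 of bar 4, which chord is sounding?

Beat 5 of bar 4 is beat (4−1)×5 + 5 = 20 overall.
Running totals: Ebadd9 ends at 3, C#dim ends at 4, Gm ends at 5, F# ends at 9, Absus4 ends at 15, Db6 ends at 18, F7 ends at 20.
Beat 20 falls within F7.

F7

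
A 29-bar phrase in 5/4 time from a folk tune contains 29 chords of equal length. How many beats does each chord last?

5 beats

29 bars × 5 beats/bar = 145 beats total.
145 beats ÷ 29 chords = 5 beats per chord.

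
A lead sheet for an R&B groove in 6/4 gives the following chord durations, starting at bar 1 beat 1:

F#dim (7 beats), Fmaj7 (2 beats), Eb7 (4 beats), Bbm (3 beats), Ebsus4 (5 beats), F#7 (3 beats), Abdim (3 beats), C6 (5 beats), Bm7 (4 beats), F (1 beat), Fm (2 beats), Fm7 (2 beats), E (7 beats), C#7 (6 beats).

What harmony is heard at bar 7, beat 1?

Beat 1 of bar 7 is beat (7−1)×6 + 1 = 37 overall.
Running totals: F#dim ends at 7, Fmaj7 ends at 9, Eb7 ends at 13, Bbm ends at 16, Ebsus4 ends at 21, F#7 ends at 24, Abdim ends at 27, C6 ends at 32, Bm7 ends at 36, F ends at 37.
Beat 37 falls within F.

F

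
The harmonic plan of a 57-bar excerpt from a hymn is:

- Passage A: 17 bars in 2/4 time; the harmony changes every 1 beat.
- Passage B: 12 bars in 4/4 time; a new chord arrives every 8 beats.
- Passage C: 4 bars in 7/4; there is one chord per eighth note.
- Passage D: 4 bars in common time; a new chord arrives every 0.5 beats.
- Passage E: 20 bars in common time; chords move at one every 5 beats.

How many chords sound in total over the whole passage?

A has 34 beats and chords last 1 each, so 34 chords.
B has 48 beats and chords last 8 each, so 6 chords.
C has 28 beats and chords last 0.5 each, so 56 chords.
D has 16 beats and chords last 0.5 each, so 32 chords.
E has 80 beats and chords last 5 each, so 16 chords.
Total: 34 + 6 + 56 + 32 + 16 = 144.

144 chords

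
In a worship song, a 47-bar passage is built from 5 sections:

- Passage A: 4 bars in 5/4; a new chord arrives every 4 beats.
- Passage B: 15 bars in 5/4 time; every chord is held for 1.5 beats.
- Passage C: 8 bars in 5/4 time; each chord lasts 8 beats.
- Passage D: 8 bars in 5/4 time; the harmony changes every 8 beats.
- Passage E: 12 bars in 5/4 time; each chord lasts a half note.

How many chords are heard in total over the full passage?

A: 4·5 = 20 beats, 20/4 = 5 chords.
B: 15·5 = 75 beats, 75/1.5 = 50 chords.
C: 8·5 = 40 beats, 40/8 = 5 chords.
D: 8·5 = 40 beats, 40/8 = 5 chords.
E: 12·5 = 60 beats, 60/2 = 30 chords.
Total: 5 + 50 + 5 + 5 + 30 = 95.

95 chords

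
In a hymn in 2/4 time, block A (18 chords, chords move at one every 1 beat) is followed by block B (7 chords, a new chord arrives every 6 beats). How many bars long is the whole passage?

A: 18 × 1 = 18 beats = 9 bars.
B: 7 × 6 = 42 beats = 21 bars.
Total: 9 + 21 = 30 bars.

30 bars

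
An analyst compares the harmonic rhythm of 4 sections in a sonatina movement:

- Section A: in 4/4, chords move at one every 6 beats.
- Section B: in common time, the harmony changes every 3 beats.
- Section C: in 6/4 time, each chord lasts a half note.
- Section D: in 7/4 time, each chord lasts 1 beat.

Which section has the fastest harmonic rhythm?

A: 4/6 = 2/3 chords/bar.
B: 4/3 = 4/3 chords/bar.
C: 6/2 = 3 chords/bar.
D: 7/1 = 7 chords/bar.
Fastest is D at 7 chords/bar.

Section D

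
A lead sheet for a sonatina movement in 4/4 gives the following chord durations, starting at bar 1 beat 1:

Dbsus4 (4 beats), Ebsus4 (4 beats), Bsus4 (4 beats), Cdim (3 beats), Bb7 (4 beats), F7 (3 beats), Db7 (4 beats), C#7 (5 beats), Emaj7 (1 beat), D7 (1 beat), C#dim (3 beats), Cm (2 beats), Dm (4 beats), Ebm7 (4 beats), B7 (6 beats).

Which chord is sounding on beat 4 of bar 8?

Emaj7

Beat 4 of bar 8 is beat (8−1)×4 + 4 = 32 overall.
Running totals: Dbsus4 ends at 4, Ebsus4 ends at 8, Bsus4 ends at 12, Cdim ends at 15, Bb7 ends at 19, F7 ends at 22, Db7 ends at 26, C#7 ends at 31, Emaj7 ends at 32.
Beat 32 falls within Emaj7.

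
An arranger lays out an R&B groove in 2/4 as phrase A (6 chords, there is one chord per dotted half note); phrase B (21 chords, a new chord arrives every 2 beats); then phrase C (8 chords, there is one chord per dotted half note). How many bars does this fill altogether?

42 bars

A: 6 × 3 = 18 beats = 9 bars.
B: 21 × 2 = 42 beats = 21 bars.
C: 8 × 3 = 24 beats = 12 bars.
Total: 9 + 21 + 12 = 42 bars.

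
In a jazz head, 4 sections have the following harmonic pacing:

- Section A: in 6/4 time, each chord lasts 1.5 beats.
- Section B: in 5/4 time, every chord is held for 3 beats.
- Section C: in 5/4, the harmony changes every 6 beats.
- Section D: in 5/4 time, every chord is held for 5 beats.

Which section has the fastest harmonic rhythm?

Section A

A: each chord is 1.5 beats in 6/4, so 4 per bar.
B: each chord is 3 beats in 5/4, so 5/3 per bar.
C: each chord is 6 beats in 5/4, so 5/6 per bar.
D: each chord is 5 beats in 5/4, so 1 per bar.
Fastest is A at 4 chords/bar.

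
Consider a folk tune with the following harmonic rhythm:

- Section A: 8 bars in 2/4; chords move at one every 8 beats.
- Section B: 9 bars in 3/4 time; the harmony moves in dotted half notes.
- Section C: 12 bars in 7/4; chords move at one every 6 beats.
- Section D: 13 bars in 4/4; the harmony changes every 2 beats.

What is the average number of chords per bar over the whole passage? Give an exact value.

17/14 chords per bar

A: 8 × 2 = 16 beats ÷ 8 = 2 chords.
B: 9 × 3 = 27 beats ÷ 3 = 9 chords.
C: 12 × 7 = 84 beats ÷ 6 = 14 chords.
D: 13 × 4 = 52 beats ÷ 2 = 26 chords.
Overall: 51 chords over 42 bars → 51/42 = 17/14 chords per bar.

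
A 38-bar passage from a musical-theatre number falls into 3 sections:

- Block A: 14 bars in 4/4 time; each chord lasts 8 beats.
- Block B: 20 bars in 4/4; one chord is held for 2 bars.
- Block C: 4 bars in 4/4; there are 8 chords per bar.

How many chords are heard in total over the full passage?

A: 14 bars × 4 beats = 56 beats; 8 beats/chord → 7 chords.
B: 20 bars × 4 beats = 80 beats; 8 beats/chord → 10 chords.
C: 4 bars × 4 beats = 16 beats; 0.5 beats/chord → 32 chords.
Total: 7 + 10 + 32 = 49.

49 chords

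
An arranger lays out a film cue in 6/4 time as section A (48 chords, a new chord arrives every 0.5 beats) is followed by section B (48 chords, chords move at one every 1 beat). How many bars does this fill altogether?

12 bars

A: 48 × 0.5 = 24 beats = 4 bars.
B: 48 × 1 = 48 beats = 8 bars.
Total: 4 + 8 = 12 bars.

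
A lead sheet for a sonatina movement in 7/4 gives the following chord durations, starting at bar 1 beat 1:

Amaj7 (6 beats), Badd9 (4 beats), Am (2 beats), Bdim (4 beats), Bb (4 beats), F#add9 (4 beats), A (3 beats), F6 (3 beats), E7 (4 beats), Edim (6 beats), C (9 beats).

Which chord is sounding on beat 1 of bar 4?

F#add9

Beat 1 of bar 4 is beat (4−1)×7 + 1 = 22 overall.
Running totals: Amaj7 ends at 6, Badd9 ends at 10, Am ends at 12, Bdim ends at 16, Bb ends at 20, F#add9 ends at 24.
Beat 22 falls within F#add9.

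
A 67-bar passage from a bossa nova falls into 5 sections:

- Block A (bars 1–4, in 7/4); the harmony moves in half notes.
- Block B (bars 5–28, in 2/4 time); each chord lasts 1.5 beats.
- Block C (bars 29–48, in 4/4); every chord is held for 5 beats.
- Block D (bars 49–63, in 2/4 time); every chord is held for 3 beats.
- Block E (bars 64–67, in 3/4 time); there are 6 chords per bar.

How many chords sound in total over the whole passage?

96 chords

A: 4·7 = 28 beats, 28/2 = 14 chords.
B: 24·2 = 48 beats, 48/1.5 = 32 chords.
C: 20·4 = 80 beats, 80/5 = 16 chords.
D: 15·2 = 30 beats, 30/3 = 10 chords.
E: 4·3 = 12 beats, 12/0.5 = 24 chords.
Total: 14 + 32 + 16 + 10 + 24 = 96.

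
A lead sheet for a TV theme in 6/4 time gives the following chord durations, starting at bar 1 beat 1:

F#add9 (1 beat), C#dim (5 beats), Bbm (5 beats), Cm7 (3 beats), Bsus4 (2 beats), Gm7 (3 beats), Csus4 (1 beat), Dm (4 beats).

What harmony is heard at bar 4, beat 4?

Dm

Beat 4 of bar 4 is beat (4−1)×6 + 4 = 22 overall.
Running totals: F#add9 ends at 1, C#dim ends at 6, Bbm ends at 11, Cm7 ends at 14, Bsus4 ends at 16, Gm7 ends at 19, Csus4 ends at 20, Dm ends at 24.
Beat 22 falls within Dm.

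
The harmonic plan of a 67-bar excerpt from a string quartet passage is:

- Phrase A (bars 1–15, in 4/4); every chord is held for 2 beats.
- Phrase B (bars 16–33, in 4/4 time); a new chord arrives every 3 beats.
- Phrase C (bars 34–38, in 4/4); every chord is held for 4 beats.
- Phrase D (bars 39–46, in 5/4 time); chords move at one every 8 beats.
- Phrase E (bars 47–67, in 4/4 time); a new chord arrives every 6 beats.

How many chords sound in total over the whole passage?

A: 15·4 = 60 beats, 60/2 = 30 chords.
B: 18·4 = 72 beats, 72/3 = 24 chords.
C: 5·4 = 20 beats, 20/4 = 5 chords.
D: 8·5 = 40 beats, 40/8 = 5 chords.
E: 21·4 = 84 beats, 84/6 = 14 chords.
Total: 30 + 24 + 5 + 5 + 14 = 78.

78 chords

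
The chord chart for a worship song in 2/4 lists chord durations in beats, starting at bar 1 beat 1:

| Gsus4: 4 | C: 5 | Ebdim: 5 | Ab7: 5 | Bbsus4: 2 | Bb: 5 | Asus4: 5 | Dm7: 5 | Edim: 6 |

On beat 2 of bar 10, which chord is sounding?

Beat 2 of bar 10 is beat (10−1)×2 + 2 = 20 overall.
Running totals: Gsus4 ends at 4, C ends at 9, Ebdim ends at 14, Ab7 ends at 19, Bbsus4 ends at 21.
Beat 20 falls within Bbsus4.

Bbsus4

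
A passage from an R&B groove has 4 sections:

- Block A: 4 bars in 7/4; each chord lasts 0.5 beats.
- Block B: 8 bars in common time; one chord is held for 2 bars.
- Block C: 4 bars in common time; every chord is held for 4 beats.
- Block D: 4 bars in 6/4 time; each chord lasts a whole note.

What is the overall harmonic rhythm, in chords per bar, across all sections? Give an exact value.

A: 4 × 7 = 28 beats ÷ 0.5 = 56 chords.
B: 8 × 4 = 32 beats ÷ 8 = 4 chords.
C: 4 × 4 = 16 beats ÷ 4 = 4 chords.
D: 4 × 6 = 24 beats ÷ 4 = 6 chords.
Overall: 70 chords over 20 bars → 70/20 = 3.5 chords per bar.

3.5 chords per bar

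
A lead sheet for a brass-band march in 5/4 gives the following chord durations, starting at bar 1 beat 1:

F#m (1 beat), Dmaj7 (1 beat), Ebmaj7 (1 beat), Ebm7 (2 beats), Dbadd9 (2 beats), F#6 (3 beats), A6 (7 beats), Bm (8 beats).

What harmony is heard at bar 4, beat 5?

Bm

Beat 5 of bar 4 is beat (4−1)×5 + 5 = 20 overall.
Running totals: F#m ends at 1, Dmaj7 ends at 2, Ebmaj7 ends at 3, Ebm7 ends at 5, Dbadd9 ends at 7, F#6 ends at 10, A6 ends at 17, Bm ends at 25.
Beat 20 falls within Bm.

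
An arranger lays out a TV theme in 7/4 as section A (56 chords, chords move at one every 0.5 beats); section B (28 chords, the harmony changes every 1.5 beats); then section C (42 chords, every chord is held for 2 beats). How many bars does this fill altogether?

A: 56 × 0.5 = 28 beats = 4 bars.
B: 28 × 1.5 = 42 beats = 6 bars.
C: 42 × 2 = 84 beats = 12 bars.
Total: 4 + 6 + 12 = 22 bars.

22 bars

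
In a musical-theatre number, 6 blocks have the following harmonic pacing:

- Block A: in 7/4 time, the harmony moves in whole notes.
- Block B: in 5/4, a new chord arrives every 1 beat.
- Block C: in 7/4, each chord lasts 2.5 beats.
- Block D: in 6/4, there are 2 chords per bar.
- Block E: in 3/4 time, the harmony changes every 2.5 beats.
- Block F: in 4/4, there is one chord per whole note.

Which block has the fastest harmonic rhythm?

Block B

A: each chord is 4 beats in 7/4, so 1.75 per bar.
B: each chord is 1 beat in 5/4, so 5 per bar.
C: each chord is 2.5 beats in 7/4, so 2.8 per bar.
D: each chord is 3 beats in 6/4, so 2 per bar.
E: each chord is 2.5 beats in 3/4, so 1.2 per bar.
F: each chord is 4 beats in 4/4, so 1 per bar.
Fastest is B at 5 chords/bar.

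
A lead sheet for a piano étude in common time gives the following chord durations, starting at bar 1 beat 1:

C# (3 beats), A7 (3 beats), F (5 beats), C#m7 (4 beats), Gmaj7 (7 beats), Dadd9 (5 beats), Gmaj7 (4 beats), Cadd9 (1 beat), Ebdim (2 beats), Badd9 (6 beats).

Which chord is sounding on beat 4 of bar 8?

Cadd9

Beat 4 of bar 8 is beat (8−1)×4 + 4 = 32 overall.
Running totals: C# ends at 3, A7 ends at 6, F ends at 11, C#m7 ends at 15, Gmaj7 ends at 22, Dadd9 ends at 27, Gmaj7 ends at 31, Cadd9 ends at 32.
Beat 32 falls within Cadd9.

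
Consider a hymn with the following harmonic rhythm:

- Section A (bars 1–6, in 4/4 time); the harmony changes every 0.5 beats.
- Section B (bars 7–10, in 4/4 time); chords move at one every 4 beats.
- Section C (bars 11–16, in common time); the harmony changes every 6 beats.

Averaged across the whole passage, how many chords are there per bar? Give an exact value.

A: 6 bars of 4 beats is 24 beats; at 0.5 beats each that's 48 chords.
B: 4 bars of 4 beats is 16 beats; at 4 beats each that's 4 chords.
C: 6 bars of 4 beats is 24 beats; at 6 beats each that's 4 chords.
Overall: 56 chords over 16 bars → 56/16 = 3.5 chords per bar.

3.5 chords per bar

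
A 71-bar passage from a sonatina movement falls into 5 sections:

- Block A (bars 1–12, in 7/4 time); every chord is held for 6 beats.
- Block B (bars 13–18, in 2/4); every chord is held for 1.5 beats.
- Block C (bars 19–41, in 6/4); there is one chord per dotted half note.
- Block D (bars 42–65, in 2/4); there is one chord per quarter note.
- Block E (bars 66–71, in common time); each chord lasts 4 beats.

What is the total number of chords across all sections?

122 chords

A has 84 beats and chords last 6 each, so 14 chords.
B has 12 beats and chords last 1.5 each, so 8 chords.
C has 138 beats and chords last 3 each, so 46 chords.
D has 48 beats and chords last 1 each, so 48 chords.
E has 24 beats and chords last 4 each, so 6 chords.
Total: 14 + 8 + 46 + 48 + 6 = 122.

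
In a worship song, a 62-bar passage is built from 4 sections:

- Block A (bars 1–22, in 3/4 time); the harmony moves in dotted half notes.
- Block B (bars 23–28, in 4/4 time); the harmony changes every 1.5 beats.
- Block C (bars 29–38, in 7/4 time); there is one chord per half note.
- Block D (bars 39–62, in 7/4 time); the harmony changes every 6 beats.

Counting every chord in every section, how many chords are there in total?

101 chords

A: 22 bars × 3 beats = 66 beats; 3 beats/chord → 22 chords.
B: 6 bars × 4 beats = 24 beats; 1.5 beats/chord → 16 chords.
C: 10 bars × 7 beats = 70 beats; 2 beats/chord → 35 chords.
D: 24 bars × 7 beats = 168 beats; 6 beats/chord → 28 chords.
Total: 22 + 16 + 35 + 28 = 101.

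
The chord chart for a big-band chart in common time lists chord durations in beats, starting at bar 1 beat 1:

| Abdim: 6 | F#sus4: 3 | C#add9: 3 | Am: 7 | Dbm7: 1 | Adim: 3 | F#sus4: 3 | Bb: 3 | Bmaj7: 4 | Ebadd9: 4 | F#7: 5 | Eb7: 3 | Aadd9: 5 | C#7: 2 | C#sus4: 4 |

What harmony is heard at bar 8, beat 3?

Bmaj7

Beat 3 of bar 8 is beat (8−1)×4 + 3 = 31 overall.
Running totals: Abdim ends at 6, F#sus4 ends at 9, C#add9 ends at 12, Am ends at 19, Dbm7 ends at 20, Adim ends at 23, F#sus4 ends at 26, Bb ends at 29, Bmaj7 ends at 33.
Beat 31 falls within Bmaj7.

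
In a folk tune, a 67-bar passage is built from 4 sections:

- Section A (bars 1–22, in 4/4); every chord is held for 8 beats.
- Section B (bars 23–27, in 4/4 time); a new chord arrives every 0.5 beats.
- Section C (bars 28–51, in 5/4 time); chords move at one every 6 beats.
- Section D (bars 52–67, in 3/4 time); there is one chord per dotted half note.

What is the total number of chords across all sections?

87 chords

A: 22·4 = 88 beats, 88/8 = 11 chords.
B: 5·4 = 20 beats, 20/0.5 = 40 chords.
C: 24·5 = 120 beats, 120/6 = 20 chords.
D: 16·3 = 48 beats, 48/3 = 16 chords.
Total: 11 + 40 + 20 + 16 = 87.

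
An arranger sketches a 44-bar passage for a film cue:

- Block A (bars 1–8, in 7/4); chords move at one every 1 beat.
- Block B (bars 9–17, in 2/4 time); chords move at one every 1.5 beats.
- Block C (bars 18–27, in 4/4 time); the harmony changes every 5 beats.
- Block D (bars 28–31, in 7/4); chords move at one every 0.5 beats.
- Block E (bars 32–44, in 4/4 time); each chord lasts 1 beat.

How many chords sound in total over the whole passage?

184 chords

A has 56 beats and chords last 1 each, so 56 chords.
B has 18 beats and chords last 1.5 each, so 12 chords.
C has 40 beats and chords last 5 each, so 8 chords.
D has 28 beats and chords last 0.5 each, so 56 chords.
E has 52 beats and chords last 1 each, so 52 chords.
Total: 56 + 12 + 8 + 56 + 52 = 184.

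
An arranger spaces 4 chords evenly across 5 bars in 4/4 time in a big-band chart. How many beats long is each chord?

5 beats

5 bars × 4 beats/bar = 20 beats total.
20 beats ÷ 4 chords = 5 beats per chord.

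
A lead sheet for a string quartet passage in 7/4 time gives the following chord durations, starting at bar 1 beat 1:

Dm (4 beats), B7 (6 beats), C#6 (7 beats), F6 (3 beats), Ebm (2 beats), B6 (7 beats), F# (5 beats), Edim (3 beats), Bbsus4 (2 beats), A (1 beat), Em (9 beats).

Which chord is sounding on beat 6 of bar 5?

F#

Beat 6 of bar 5 is beat (5−1)×7 + 6 = 34 overall.
Running totals: Dm ends at 4, B7 ends at 10, C#6 ends at 17, F6 ends at 20, Ebm ends at 22, B6 ends at 29, F# ends at 34.
Beat 34 falls within F#.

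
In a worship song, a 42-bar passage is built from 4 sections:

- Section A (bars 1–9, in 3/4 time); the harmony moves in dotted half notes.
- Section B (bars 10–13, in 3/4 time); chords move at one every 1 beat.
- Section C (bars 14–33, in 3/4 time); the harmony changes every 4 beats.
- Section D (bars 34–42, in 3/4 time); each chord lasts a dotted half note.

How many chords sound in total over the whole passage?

A: 9 bars × 3 beats = 27 beats; 3 beats/chord → 9 chords.
B: 4 bars × 3 beats = 12 beats; 1 beat/chord → 12 chords.
C: 20 bars × 3 beats = 60 beats; 4 beats/chord → 15 chords.
D: 9 bars × 3 beats = 27 beats; 3 beats/chord → 9 chords.
Total: 9 + 12 + 15 + 9 = 45.

45 chords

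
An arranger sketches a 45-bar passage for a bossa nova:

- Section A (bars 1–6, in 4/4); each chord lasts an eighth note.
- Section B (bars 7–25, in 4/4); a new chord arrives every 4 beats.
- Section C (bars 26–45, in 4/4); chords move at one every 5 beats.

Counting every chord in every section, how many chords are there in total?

83 chords

A has 24 beats and chords last 0.5 each, so 48 chords.
B has 76 beats and chords last 4 each, so 19 chords.
C has 80 beats and chords last 5 each, so 16 chords.
Total: 48 + 19 + 16 = 83.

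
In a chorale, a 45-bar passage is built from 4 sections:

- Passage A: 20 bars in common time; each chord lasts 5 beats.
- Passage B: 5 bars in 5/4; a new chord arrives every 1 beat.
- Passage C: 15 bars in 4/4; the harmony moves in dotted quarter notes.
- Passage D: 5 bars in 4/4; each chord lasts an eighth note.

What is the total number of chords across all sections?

A: 20 bars × 4 beats = 80 beats; 5 beats/chord → 16 chords.
B: 5 bars × 5 beats = 25 beats; 1 beat/chord → 25 chords.
C: 15 bars × 4 beats = 60 beats; 1.5 beats/chord → 40 chords.
D: 5 bars × 4 beats = 20 beats; 0.5 beats/chord → 40 chords.
Total: 16 + 25 + 40 + 40 = 121.

121 chords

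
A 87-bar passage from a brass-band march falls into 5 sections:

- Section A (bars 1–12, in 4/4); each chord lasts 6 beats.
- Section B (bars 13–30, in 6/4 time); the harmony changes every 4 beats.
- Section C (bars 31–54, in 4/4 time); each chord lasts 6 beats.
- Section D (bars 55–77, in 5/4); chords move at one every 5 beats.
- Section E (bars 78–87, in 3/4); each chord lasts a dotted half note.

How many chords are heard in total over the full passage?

84 chords

A: 12 bars × 4 beats = 48 beats; 6 beats/chord → 8 chords.
B: 18 bars × 6 beats = 108 beats; 4 beats/chord → 27 chords.
C: 24 bars × 4 beats = 96 beats; 6 beats/chord → 16 chords.
D: 23 bars × 5 beats = 115 beats; 5 beats/chord → 23 chords.
E: 10 bars × 3 beats = 30 beats; 3 beats/chord → 10 chords.
Total: 8 + 27 + 16 + 23 + 10 = 84.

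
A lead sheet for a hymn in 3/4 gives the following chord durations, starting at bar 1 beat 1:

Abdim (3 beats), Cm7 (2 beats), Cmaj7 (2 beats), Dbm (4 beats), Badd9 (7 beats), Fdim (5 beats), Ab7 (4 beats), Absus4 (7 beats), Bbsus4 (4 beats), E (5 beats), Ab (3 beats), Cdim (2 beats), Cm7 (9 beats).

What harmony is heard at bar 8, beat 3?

Beat 3 of bar 8 is beat (8−1)×3 + 3 = 24 overall.
Running totals: Abdim ends at 3, Cm7 ends at 5, Cmaj7 ends at 7, Dbm ends at 11, Badd9 ends at 18, Fdim ends at 23, Ab7 ends at 27.
Beat 24 falls within Ab7.

Ab7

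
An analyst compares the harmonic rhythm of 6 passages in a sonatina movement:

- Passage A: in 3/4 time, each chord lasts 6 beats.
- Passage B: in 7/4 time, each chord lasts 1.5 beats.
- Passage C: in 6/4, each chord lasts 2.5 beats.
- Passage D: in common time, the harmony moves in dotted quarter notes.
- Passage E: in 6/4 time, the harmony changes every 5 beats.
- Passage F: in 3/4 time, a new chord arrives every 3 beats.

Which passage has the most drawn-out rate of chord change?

A: 3/6 = 0.5 chords/bar.
B: 7/1.5 = 14/3 chords/bar.
C: 6/2.5 = 2.4 chords/bar.
D: 4/1.5 = 8/3 chords/bar.
E: 6/5 = 1.2 chords/bar.
F: 3/3 = 1 chord/bar.
Slowest is A at 0.5 chords/bar.

Passage A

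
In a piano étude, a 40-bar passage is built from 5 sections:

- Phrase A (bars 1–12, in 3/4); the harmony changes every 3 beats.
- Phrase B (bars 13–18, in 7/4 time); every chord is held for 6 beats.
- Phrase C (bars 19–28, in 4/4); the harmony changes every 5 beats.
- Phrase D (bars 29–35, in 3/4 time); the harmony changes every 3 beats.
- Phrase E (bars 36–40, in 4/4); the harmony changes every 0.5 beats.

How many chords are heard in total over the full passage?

A has 36 beats and chords last 3 each, so 12 chords.
B has 42 beats and chords last 6 each, so 7 chords.
C has 40 beats and chords last 5 each, so 8 chords.
D has 21 beats and chords last 3 each, so 7 chords.
E has 20 beats and chords last 0.5 each, so 40 chords.
Total: 12 + 7 + 8 + 7 + 40 = 74.

74 chords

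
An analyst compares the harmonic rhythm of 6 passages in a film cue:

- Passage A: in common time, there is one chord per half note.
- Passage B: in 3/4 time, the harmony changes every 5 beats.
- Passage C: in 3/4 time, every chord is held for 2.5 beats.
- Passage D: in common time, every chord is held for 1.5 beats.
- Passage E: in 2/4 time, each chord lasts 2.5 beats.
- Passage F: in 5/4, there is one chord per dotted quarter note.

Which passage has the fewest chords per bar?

Passage B

A: 4/2 = 2 chords/bar.
B: 3/5 = 0.6 chords/bar.
C: 3/2.5 = 1.2 chords/bar.
D: 4/1.5 = 8/3 chords/bar.
E: 2/2.5 = 0.8 chords/bar.
F: 5/1.5 = 10/3 chords/bar.
Slowest is B at 0.6 chords/bar.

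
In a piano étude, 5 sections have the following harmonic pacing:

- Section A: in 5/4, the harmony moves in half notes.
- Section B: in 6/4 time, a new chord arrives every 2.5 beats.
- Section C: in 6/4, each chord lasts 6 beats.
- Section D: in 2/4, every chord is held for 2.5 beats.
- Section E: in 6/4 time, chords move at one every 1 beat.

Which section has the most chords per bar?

Section E

A: 5 beats/bar ÷ 2 beats/chord = 2.5 chords/bar.
B: 6 beats/bar ÷ 2.5 beats/chord = 2.4 chords/bar.
C: 6 beats/bar ÷ 6 beats/chord = 1 chord/bar.
D: 2 beats/bar ÷ 2.5 beats/chord = 0.8 chords/bar.
E: 6 beats/bar ÷ 1 beat/chord = 6 chords/bar.
Fastest is E at 6 chords/bar.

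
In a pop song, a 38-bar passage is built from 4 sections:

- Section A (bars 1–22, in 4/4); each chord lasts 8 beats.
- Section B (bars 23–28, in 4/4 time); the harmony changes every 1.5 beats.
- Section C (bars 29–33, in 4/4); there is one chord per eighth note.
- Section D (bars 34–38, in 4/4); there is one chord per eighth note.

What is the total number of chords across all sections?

A: 22·4 = 88 beats, 88/8 = 11 chords.
B: 6·4 = 24 beats, 24/1.5 = 16 chords.
C: 5·4 = 20 beats, 20/0.5 = 40 chords.
D: 5·4 = 20 beats, 20/0.5 = 40 chords.
Total: 11 + 16 + 40 + 40 = 107.

107 chords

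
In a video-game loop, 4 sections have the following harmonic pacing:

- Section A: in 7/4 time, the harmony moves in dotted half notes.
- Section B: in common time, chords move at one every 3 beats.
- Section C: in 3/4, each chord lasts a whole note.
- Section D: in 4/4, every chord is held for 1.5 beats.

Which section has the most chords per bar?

A: each chord is 3 beats in 7/4, so 7/3 per bar.
B: each chord is 3 beats in 4/4, so 4/3 per bar.
C: each chord is 4 beats in 3/4, so 0.75 per bar.
D: each chord is 1.5 beats in 4/4, so 8/3 per bar.
Fastest is D at 8/3 chords/bar.

Section D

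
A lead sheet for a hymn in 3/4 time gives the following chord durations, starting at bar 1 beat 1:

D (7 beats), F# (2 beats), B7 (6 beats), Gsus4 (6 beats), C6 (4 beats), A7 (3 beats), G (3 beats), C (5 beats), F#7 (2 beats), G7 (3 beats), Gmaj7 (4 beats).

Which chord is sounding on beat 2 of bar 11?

Beat 2 of bar 11 is beat (11−1)×3 + 2 = 32 overall.
Running totals: D ends at 7, F# ends at 9, B7 ends at 15, Gsus4 ends at 21, C6 ends at 25, A7 ends at 28, G ends at 31, C ends at 36.
Beat 32 falls within C.

C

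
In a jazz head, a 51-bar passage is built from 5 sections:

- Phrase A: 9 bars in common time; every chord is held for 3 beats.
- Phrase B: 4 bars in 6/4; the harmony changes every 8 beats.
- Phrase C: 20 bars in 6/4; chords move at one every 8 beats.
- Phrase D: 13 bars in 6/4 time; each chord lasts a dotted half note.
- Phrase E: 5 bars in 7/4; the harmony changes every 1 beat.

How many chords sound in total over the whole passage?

91 chords

A: 9 bars × 4 beats = 36 beats; 3 beats/chord → 12 chords.
B: 4 bars × 6 beats = 24 beats; 8 beats/chord → 3 chords.
C: 20 bars × 6 beats = 120 beats; 8 beats/chord → 15 chords.
D: 13 bars × 6 beats = 78 beats; 3 beats/chord → 26 chords.
E: 5 bars × 7 beats = 35 beats; 1 beat/chord → 35 chords.
Total: 12 + 3 + 15 + 26 + 35 = 91.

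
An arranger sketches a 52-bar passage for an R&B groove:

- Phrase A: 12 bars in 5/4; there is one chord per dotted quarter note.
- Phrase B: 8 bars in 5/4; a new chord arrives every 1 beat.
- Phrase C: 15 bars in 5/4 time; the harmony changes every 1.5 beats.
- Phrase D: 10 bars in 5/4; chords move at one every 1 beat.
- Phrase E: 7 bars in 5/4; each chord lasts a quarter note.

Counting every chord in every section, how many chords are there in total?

215 chords

A has 60 beats and chords last 1.5 each, so 40 chords.
B has 40 beats and chords last 1 each, so 40 chords.
C has 75 beats and chords last 1.5 each, so 50 chords.
D has 50 beats and chords last 1 each, so 50 chords.
E has 35 beats and chords last 1 each, so 35 chords.
Total: 40 + 40 + 50 + 50 + 35 = 215.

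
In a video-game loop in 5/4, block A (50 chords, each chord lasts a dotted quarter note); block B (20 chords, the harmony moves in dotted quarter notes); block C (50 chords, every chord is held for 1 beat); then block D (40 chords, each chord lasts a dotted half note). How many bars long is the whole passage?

55 bars

A: 50 × 1.5 = 75 beats = 15 bars.
B: 20 × 1.5 = 30 beats = 6 bars.
C: 50 × 1 = 50 beats = 10 bars.
D: 40 × 3 = 120 beats = 24 bars.
Total: 15 + 6 + 10 + 24 = 55 bars.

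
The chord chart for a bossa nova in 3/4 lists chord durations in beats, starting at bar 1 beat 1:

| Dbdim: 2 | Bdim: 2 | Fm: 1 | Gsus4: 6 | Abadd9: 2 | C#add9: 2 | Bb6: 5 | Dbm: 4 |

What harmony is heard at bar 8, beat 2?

Dbm

Beat 2 of bar 8 is beat (8−1)×3 + 2 = 23 overall.
Running totals: Dbdim ends at 2, Bdim ends at 4, Fm ends at 5, Gsus4 ends at 11, Abadd9 ends at 13, C#add9 ends at 15, Bb6 ends at 20, Dbm ends at 24.
Beat 23 falls within Dbm.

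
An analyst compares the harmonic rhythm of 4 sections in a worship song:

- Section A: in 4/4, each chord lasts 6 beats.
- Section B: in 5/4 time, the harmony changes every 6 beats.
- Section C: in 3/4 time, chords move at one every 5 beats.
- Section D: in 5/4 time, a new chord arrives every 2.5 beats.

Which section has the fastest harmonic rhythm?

Section D

A: each chord is 6 beats in 4/4, so 2/3 per bar.
B: each chord is 6 beats in 5/4, so 5/6 per bar.
C: each chord is 5 beats in 3/4, so 0.6 per bar.
D: each chord is 2.5 beats in 5/4, so 2 per bar.
Fastest is D at 2 chords/bar.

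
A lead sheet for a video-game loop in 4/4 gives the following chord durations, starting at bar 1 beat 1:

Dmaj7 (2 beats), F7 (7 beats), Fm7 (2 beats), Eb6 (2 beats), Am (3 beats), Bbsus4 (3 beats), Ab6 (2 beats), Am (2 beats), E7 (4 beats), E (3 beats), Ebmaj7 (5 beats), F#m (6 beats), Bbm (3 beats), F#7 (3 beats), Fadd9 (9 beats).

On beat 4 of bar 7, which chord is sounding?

Beat 4 of bar 7 is beat (7−1)×4 + 4 = 28 overall.
Running totals: Dmaj7 ends at 2, F7 ends at 9, Fm7 ends at 11, Eb6 ends at 13, Am ends at 16, Bbsus4 ends at 19, Ab6 ends at 21, Am ends at 23, E7 ends at 27, E ends at 30.
Beat 28 falls within E.

E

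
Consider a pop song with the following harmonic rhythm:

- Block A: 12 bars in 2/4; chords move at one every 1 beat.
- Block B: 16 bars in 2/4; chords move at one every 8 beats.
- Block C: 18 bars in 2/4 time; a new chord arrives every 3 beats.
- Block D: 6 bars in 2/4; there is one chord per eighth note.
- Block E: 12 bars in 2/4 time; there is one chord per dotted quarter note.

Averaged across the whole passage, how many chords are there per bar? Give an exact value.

A: 12 × 2 = 24 beats ÷ 1 = 24 chords.
B: 16 × 2 = 32 beats ÷ 8 = 4 chords.
C: 18 × 2 = 36 beats ÷ 3 = 12 chords.
D: 6 × 2 = 12 beats ÷ 0.5 = 24 chords.
E: 12 × 2 = 24 beats ÷ 1.5 = 16 chords.
Overall: 80 chords over 64 bars → 80/64 = 1.25 chords per bar.

1.25 chords per bar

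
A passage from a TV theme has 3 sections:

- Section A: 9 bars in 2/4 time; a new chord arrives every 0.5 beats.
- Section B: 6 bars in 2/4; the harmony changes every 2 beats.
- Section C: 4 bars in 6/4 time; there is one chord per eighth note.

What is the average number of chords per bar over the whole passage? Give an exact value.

A: 9 × 2 = 18 beats ÷ 0.5 = 36 chords.
B: 6 × 2 = 12 beats ÷ 2 = 6 chords.
C: 4 × 6 = 24 beats ÷ 0.5 = 48 chords.
Overall: 90 chords over 19 bars → 90/19 = 90/19 chords per bar.

90/19 chords per bar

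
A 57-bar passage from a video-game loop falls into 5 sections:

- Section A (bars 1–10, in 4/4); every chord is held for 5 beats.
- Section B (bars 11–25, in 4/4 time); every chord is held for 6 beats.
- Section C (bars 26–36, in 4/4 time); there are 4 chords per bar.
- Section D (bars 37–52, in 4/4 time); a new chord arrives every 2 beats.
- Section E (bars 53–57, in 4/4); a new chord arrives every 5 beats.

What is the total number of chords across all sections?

A has 40 beats and chords last 5 each, so 8 chords.
B has 60 beats and chords last 6 each, so 10 chords.
C has 44 beats and chords last 1 each, so 44 chords.
D has 64 beats and chords last 2 each, so 32 chords.
E has 20 beats and chords last 5 each, so 4 chords.
Total: 8 + 10 + 44 + 32 + 4 = 98.

98 chords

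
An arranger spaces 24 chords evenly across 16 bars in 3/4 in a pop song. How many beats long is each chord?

16 bars × 3 beats/bar = 48 beats total.
48 beats ÷ 24 chords = 2 beats per chord.
(That is a half note.)

2 beats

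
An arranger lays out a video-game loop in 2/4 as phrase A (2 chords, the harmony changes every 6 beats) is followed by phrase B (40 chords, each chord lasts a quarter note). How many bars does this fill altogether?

A: 2 × 6 = 12 beats = 6 bars.
B: 40 × 1 = 40 beats = 20 bars.
Total: 6 + 20 = 26 bars.

26 bars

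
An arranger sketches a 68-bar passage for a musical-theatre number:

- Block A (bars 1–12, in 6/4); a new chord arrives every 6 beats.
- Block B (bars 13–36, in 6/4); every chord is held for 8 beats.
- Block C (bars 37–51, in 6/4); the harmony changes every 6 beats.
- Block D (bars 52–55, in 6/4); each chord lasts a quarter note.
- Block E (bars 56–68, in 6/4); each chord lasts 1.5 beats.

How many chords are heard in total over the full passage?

121 chords

A: 12·6 = 72 beats, 72/6 = 12 chords.
B: 24·6 = 144 beats, 144/8 = 18 chords.
C: 15·6 = 90 beats, 90/6 = 15 chords.
D: 4·6 = 24 beats, 24/1 = 24 chords.
E: 13·6 = 78 beats, 78/1.5 = 52 chords.
Total: 12 + 18 + 15 + 24 + 52 = 121.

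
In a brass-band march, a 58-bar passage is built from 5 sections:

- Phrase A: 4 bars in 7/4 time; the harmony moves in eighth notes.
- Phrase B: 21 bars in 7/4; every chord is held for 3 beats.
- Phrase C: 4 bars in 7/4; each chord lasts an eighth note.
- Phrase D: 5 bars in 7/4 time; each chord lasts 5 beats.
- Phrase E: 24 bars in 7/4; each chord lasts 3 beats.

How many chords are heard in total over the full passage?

A: 4 bars × 7 beats = 28 beats; 0.5 beats/chord → 56 chords.
B: 21 bars × 7 beats = 147 beats; 3 beats/chord → 49 chords.
C: 4 bars × 7 beats = 28 beats; 0.5 beats/chord → 56 chords.
D: 5 bars × 7 beats = 35 beats; 5 beats/chord → 7 chords.
E: 24 bars × 7 beats = 168 beats; 3 beats/chord → 56 chords.
Total: 56 + 49 + 56 + 7 + 56 = 224.

224 chords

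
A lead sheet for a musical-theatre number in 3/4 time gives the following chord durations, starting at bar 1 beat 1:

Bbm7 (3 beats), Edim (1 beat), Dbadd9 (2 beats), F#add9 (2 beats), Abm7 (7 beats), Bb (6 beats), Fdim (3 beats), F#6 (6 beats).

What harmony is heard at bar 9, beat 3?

F#6

Beat 3 of bar 9 is beat (9−1)×3 + 3 = 27 overall.
Running totals: Bbm7 ends at 3, Edim ends at 4, Dbadd9 ends at 6, F#add9 ends at 8, Abm7 ends at 15, Bb ends at 21, Fdim ends at 24, F#6 ends at 30.
Beat 27 falls within F#6.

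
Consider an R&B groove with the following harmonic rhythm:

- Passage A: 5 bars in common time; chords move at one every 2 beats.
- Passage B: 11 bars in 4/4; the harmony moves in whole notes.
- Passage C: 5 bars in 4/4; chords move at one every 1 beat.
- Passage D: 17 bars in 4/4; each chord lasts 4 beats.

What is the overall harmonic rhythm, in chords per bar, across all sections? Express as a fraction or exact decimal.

A: 5 × 4 = 20 beats ÷ 2 = 10 chords.
B: 11 × 4 = 44 beats ÷ 4 = 11 chords.
C: 5 × 4 = 20 beats ÷ 1 = 20 chords.
D: 17 × 4 = 68 beats ÷ 4 = 17 chords.
Overall: 58 chords over 38 bars → 58/38 = 29/19 chords per bar.

29/19 chords per bar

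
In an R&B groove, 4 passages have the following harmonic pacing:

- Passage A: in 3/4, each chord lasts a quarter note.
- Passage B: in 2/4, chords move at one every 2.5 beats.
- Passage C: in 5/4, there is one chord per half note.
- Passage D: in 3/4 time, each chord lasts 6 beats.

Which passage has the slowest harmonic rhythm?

A: 3/1 = 3 chords/bar.
B: 2/2.5 = 0.8 chords/bar.
C: 5/2 = 2.5 chords/bar.
D: 3/6 = 0.5 chords/bar.
Slowest is D at 0.5 chords/bar.

Passage D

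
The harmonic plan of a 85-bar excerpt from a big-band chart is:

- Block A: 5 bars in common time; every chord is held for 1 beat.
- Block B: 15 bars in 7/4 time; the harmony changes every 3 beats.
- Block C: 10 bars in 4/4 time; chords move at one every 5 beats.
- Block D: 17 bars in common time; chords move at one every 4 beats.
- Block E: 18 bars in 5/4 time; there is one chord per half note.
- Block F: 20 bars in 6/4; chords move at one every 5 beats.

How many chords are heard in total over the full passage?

A: 5 bars × 4 beats = 20 beats; 1 beat/chord → 20 chords.
B: 15 bars × 7 beats = 105 beats; 3 beats/chord → 35 chords.
C: 10 bars × 4 beats = 40 beats; 5 beats/chord → 8 chords.
D: 17 bars × 4 beats = 68 beats; 4 beats/chord → 17 chords.
E: 18 bars × 5 beats = 90 beats; 2 beats/chord → 45 chords.
F: 20 bars × 6 beats = 120 beats; 5 beats/chord → 24 chords.
Total: 20 + 35 + 8 + 17 + 45 + 24 = 149.

149 chords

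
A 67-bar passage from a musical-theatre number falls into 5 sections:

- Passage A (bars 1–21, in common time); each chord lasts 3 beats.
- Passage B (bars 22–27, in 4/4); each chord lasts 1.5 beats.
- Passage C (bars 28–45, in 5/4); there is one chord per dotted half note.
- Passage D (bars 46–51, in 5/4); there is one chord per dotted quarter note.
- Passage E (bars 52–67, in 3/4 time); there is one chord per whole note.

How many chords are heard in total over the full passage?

106 chords

A: 21·4 = 84 beats, 84/3 = 28 chords.
B: 6·4 = 24 beats, 24/1.5 = 16 chords.
C: 18·5 = 90 beats, 90/3 = 30 chords.
D: 6·5 = 30 beats, 30/1.5 = 20 chords.
E: 16·3 = 48 beats, 48/4 = 12 chords.
Total: 28 + 16 + 30 + 20 + 12 = 106.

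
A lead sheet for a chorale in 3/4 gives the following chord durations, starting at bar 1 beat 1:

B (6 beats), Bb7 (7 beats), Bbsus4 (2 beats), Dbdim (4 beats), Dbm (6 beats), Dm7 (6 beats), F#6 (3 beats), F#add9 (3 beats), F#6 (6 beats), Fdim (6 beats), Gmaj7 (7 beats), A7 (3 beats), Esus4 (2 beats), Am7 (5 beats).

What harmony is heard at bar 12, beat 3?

F#add9

Beat 3 of bar 12 is beat (12−1)×3 + 3 = 36 overall.
Running totals: B ends at 6, Bb7 ends at 13, Bbsus4 ends at 15, Dbdim ends at 19, Dbm ends at 25, Dm7 ends at 31, F#6 ends at 34, F#add9 ends at 37.
Beat 36 falls within F#add9.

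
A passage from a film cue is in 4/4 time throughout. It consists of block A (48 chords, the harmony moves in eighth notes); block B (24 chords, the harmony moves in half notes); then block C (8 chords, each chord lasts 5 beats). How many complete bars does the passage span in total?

A: 48 × 0.5 = 24 beats = 6 bars.
B: 24 × 2 = 48 beats = 12 bars.
C: 8 × 5 = 40 beats = 10 bars.
Total: 6 + 12 + 10 = 28 bars.

28 bars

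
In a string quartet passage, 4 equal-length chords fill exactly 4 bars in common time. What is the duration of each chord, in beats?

4 bars × 4 beats/bar = 16 beats total.
16 beats ÷ 4 chords = 4 beats per chord.
(That is a whole note.)

4 beats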